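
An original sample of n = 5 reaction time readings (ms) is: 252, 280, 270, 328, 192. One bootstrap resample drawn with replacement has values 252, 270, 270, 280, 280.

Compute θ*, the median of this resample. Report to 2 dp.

Sorted: 252, 270, 270, 280, 280
Median = middle value = 270.00

θ* = 270.00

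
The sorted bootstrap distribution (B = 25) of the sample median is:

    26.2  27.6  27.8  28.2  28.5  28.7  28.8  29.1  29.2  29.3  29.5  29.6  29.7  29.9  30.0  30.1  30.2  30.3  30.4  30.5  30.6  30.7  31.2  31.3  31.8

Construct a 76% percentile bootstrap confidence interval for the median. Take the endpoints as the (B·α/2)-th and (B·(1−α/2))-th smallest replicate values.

α = 0.24; lower rank = 25 × 0.120 = 3; upper rank = 25 × 0.880 = 22.
The 3rd smallest replicate is 27.8; the 22nd is 30.7.

(27.8, 30.7)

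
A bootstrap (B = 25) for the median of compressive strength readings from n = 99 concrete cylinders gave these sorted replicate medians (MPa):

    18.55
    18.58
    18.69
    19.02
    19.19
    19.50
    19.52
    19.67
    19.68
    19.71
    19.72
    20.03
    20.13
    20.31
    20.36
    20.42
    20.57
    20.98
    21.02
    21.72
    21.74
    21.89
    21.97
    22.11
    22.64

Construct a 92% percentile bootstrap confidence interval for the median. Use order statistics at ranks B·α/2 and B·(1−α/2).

(18.55, 22.11)

α = 0.08; lower rank = 25 × 0.040 = 1; upper rank = 25 × 0.960 = 24.
The 1st smallest replicate is 18.55; the 24th is 22.11.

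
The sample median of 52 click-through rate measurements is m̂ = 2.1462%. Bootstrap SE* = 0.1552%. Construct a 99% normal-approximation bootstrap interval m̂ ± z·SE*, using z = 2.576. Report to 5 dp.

Margin = 2.576 × 0.1552 = 0.399795
Interval: 2.1462 ± 0.399795

(1.74640, 2.54600)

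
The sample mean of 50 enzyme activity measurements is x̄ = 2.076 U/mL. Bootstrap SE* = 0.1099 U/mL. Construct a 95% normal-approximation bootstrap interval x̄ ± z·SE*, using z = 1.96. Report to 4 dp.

Margin = 1.96 × 0.1099 = 0.21540
Interval: 2.076 ± 0.21540

(1.8606, 2.2914)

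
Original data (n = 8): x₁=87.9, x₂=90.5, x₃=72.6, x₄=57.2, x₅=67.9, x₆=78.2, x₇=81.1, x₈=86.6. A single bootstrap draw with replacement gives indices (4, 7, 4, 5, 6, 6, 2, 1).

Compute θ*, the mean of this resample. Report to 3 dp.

Resample values: 57.2, 81.1, 57.2, 67.9, 78.2, 78.2, 90.5, 87.9.
Mean = (57.2 + 81.1 + 57.2 + 67.9 + 78.2 + 78.2 + 90.5 + 87.9) / 8 = 598.20 / 8 = 74.775

θ* = 74.775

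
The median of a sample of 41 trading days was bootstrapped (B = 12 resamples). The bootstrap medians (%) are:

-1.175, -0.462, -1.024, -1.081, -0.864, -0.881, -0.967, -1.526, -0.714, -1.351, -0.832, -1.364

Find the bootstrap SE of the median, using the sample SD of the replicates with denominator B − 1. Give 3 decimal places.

SE* = 0.301

Bootstrap SE is the standard deviation of the 12 replicate medians.
Mean of replicates: ((-1.175) + (-0.462) + (-1.024) + (-1.081) + (-0.864) + (-0.881) + (-0.967) + (-1.526) + (-0.714) + (-1.351) + (-0.832) + (-1.364)) / 12 = -12.2410 / 12 = -1.0201
Sum of squared deviations: (−0.1549)² + (+0.5581)² + (−0.0039)² + (−0.0609)² + (+0.1561)² + (+0.1391)² + (+0.0531)² + (−0.5059)² + (+0.3061)² + (−0.3309)² + (+0.1881)² + (−0.3439)² = 0.9985
Variance = 0.9985 / 11 = 0.0908
SE* = √0.0908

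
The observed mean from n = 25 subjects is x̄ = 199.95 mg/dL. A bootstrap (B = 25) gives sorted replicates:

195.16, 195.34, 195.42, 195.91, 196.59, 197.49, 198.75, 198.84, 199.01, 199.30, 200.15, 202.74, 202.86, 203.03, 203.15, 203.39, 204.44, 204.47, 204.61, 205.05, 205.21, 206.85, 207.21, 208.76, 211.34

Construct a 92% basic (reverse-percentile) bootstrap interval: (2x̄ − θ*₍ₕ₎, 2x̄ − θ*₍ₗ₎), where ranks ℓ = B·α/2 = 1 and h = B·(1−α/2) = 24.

(191.14, 204.74)

Percentile endpoints at ranks 1 and 24: θ*₍1₎ = 195.16, θ*₍24₎ = 208.76.
Basic interval reflects these around x̄:
  lower = 2 × 199.95 − 208.76 = 191.14
  upper = 2 × 199.95 − 195.16 = 204.74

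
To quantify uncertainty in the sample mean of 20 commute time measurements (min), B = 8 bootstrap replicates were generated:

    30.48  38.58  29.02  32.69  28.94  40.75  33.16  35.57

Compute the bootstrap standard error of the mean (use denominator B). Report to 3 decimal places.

Bootstrap SE is the standard deviation of the 8 replicate means.
Mean of replicates: (30.48 + 38.58 + 29.02 + 32.69 + 28.94 + 40.75 + 33.16 + 35.57) / 8 = 269.1900 / 8 = 33.6487
Sum of squared deviations: (−3.1687)² + (+4.9312)² + (−4.6288)² + (−0.9588)² + (−4.7087)² + (+7.1013)² + (−0.4888)² + (+1.9213)² = 133.2329
Variance = 133.2329 / 8 = 16.6541
SE* = √16.6541

SE* = 4.081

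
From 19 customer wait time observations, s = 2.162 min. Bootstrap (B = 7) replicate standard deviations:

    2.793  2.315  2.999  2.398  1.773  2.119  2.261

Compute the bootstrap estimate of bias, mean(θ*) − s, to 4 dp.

bias = +0.2177

mean(θ*) = (2.793 + 2.315 + 2.999 + 2.398 + 1.773 + 2.119 + 2.261) / 7 = 2.37971
bias = 2.37971 − 2.162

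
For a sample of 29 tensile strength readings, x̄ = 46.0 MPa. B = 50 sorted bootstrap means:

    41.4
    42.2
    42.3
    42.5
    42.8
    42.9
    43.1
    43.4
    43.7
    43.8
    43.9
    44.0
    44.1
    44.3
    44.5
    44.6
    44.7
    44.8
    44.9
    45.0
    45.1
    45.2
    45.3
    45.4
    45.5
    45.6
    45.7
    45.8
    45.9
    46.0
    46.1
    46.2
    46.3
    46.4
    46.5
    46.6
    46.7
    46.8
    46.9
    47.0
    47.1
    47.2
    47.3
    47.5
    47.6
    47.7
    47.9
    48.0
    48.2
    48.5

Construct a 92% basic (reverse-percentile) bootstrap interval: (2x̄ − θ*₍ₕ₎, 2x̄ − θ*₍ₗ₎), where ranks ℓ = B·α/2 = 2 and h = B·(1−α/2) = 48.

(44.0, 49.8)

Percentile endpoints at ranks 2 and 48: θ*₍2₎ = 42.2, θ*₍48₎ = 48.0.
Basic interval reflects these around x̄:
  lower = 2 × 46.0 − 48.0 = 44.0
  upper = 2 × 46.0 − 42.2 = 49.8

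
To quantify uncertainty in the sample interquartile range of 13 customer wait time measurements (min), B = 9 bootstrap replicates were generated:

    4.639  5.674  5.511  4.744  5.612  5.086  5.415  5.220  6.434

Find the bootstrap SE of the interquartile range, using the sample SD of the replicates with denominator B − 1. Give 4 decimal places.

SE* = 0.5402

Bootstrap SE is the standard deviation of the 9 replicate interquartile ranges.
Mean of replicates: (4.639 + 5.674 + 5.511 + 4.744 + 5.612 + 5.086 + 5.415 + 5.220 + 6.434) / 9 = 48.33500 / 9 = 5.37056
Sum of squared deviations: (−0.73156)² + (+0.30344)² + (+0.14044)² + (−0.62656)² + (+0.24144)² + (−0.28456)² + (+0.04444)² + (−0.15056)² + (+1.06344)² = 2.33437
Variance = 2.33437 / 8 = 0.29180
SE* = √0.29180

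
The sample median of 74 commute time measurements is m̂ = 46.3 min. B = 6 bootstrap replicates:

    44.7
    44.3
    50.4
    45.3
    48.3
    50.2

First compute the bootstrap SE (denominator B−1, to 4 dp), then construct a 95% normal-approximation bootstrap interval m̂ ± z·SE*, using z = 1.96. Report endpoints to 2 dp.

Mean of replicates = 47.2000; sum of squared deviations = 38.7200; SE* = √(38.7200/5) = 2.7828
Margin = 1.96 × 2.7828 = 5.454
Interval: 46.3 ± 5.454

(40.85, 51.75)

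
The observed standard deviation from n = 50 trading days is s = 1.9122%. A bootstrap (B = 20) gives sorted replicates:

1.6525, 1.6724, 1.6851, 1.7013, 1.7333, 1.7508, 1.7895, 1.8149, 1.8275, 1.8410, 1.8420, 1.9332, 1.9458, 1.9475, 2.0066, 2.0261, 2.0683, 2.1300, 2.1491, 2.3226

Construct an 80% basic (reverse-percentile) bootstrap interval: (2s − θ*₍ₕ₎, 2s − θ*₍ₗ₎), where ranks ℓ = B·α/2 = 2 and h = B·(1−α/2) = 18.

(1.6944, 2.1520)

Percentile endpoints at ranks 2 and 18: θ*₍2₎ = 1.6724, θ*₍18₎ = 2.1300.
Basic interval reflects these around s:
  lower = 2 × 1.9122 − 2.1300 = 1.6944
  upper = 2 × 1.9122 − 1.6724 = 2.1520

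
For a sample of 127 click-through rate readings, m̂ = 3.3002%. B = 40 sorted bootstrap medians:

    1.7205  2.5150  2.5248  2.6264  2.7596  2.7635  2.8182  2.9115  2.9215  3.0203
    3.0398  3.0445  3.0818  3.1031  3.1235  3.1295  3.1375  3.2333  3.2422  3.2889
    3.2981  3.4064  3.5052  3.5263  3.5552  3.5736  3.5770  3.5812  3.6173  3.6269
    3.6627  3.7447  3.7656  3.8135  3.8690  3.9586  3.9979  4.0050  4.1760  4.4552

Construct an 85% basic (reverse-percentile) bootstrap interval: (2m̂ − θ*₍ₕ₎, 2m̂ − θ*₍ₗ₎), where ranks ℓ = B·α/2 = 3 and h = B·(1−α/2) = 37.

(2.6025, 4.0756)

Percentile endpoints at ranks 3 and 37: θ*₍3₎ = 2.5248, θ*₍37₎ = 3.9979.
Basic interval reflects these around m̂:
  lower = 2 × 3.3002 − 3.9979 = 2.6025
  upper = 2 × 3.3002 − 2.5248 = 4.0756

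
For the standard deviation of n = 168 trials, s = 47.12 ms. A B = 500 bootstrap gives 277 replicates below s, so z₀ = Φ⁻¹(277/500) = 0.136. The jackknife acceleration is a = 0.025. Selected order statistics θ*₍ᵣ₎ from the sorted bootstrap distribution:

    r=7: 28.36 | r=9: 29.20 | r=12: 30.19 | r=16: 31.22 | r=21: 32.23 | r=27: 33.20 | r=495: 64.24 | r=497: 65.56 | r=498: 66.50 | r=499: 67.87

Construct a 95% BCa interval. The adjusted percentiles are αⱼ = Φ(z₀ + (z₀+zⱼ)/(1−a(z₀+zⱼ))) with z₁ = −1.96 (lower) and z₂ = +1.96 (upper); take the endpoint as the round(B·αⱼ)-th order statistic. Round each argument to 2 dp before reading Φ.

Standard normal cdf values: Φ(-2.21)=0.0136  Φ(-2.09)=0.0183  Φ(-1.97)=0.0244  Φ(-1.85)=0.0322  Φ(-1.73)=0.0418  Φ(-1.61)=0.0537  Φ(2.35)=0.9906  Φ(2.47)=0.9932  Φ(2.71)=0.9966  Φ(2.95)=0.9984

Lower: z₀ + z₁ = 0.136 + (-1.960) = -1.824; 1 − a(z₀+z₁) = 1 − (0.025)(-1.824) = 1.0456; argument = 0.136 + (-1.824)/1.0456 = -1.6085 → -1.61.
α₁ = Φ(-1.61) = 0.0537; rank = round(500 × 0.0537) = 27; θ*₍27₎ = 33.20.
Upper: z₀ + z₂ = 2.096; 1 − a(z₀+z₂) = 0.9476; argument = 2.3479 → 2.35; α₂ = 0.9906; rank = 495; θ*₍495₎ = 64.24.

(33.20, 64.24)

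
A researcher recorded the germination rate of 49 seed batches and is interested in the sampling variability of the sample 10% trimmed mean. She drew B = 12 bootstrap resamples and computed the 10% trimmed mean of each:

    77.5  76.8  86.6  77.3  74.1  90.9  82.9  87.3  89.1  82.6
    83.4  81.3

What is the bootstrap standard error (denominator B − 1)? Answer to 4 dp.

SE* = 5.3213

Bootstrap SE is the standard deviation of the 12 replicate 10% trimmed means.
Mean of replicates: (77.5 + 76.8 + 86.6 + 77.3 + 74.1 + 90.9 + 82.9 + 87.3 + 89.1 + 82.6 + 83.4 + 81.3) / 12 = 989.80000 / 12 = 82.48333
Sum of squared deviations: (−4.98333)² + (−5.68333)² + (+4.11667)² + (−5.18333)² + (−8.38333)² + (+8.41667)² + (+0.41667)² + (+4.81667)² + (+6.61667)² + (+0.11667)² + (+0.91667)² + (−1.18333)² = 311.47667
Variance = 311.47667 / 11 = 28.31606
SE* = √28.31606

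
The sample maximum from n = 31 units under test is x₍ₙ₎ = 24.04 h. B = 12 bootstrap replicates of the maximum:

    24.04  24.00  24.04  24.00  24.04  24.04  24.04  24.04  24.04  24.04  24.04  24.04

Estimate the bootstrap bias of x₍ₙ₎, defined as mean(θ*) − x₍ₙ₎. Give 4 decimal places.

bias = −0.0067

mean(θ*) = (24.04 + 24.00 + 24.04 + 24.00 + 24.04 + 24.04 + 24.04 + 24.04 + 24.04 + 24.04 + 24.04 + 24.04) / 12 = 24.03333
bias = 24.03333 − 24.04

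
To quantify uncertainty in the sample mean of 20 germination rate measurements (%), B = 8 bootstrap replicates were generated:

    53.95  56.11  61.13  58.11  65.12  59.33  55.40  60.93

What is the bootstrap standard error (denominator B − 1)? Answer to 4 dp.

Bootstrap SE is the standard deviation of the 8 replicate means.
Mean of replicates: (53.95 + 56.11 + 61.13 + 58.11 + 65.12 + 59.33 + 55.40 + 60.93) / 8 = 470.08000 / 8 = 58.76000
Sum of squared deviations: (−4.81000)² + (−2.65000)² + (+2.37000)² + (−0.65000)² + (+6.36000)² + (+0.57000)² + (−3.36000)² + (+2.17000)² = 92.97100
Variance = 92.97100 / 7 = 13.28157
SE* = √13.28157

SE* = 3.6444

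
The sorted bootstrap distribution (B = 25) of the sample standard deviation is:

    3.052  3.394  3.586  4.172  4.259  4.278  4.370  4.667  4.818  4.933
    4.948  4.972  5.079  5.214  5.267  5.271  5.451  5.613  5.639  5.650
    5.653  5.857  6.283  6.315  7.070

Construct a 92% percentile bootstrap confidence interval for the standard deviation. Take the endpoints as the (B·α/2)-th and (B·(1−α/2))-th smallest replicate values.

α = 0.08; lower rank = 25 × 0.040 = 1; upper rank = 25 × 0.960 = 24.
The 1st smallest replicate is 3.052; the 24th is 6.315.

(3.052, 6.315)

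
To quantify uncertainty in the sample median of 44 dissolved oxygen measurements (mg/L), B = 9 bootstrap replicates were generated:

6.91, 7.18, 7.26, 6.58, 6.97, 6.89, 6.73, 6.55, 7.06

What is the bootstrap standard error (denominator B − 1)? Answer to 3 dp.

SE* = 0.248

Bootstrap SE is the standard deviation of the 9 replicate medians.
Mean of replicates: (6.91 + 7.18 + 7.26 + 6.58 + 6.97 + 6.89 + 6.73 + 6.55 + 7.06) / 9 = 62.1300 / 9 = 6.9033
Sum of squared deviations: (+0.0067)² + (+0.2767)² + (+0.3567)² + (−0.3233)² + (+0.0667)² + (−0.0133)² + (−0.1733)² + (−0.3533)² + (+0.1567)² = 0.4924
Variance = 0.4924 / 8 = 0.0615
SE* = √0.0615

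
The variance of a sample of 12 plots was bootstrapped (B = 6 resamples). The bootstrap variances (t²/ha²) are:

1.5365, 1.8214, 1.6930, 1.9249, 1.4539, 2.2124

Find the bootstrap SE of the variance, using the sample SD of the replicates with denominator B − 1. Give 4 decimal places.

SE* = 0.2766

Bootstrap SE is the standard deviation of the 6 replicate variances.
Mean of replicates: (1.5365 + 1.8214 + 1.6930 + 1.9249 + 1.4539 + 2.2124) / 6 = 10.64210 / 6 = 1.77368
Sum of squared deviations: (−0.23718)² + (+0.04772)² + (−0.08068)² + (+0.15122)² + (−0.31978)² + (+0.43872)² = 0.38264
Variance = 0.38264 / 5 = 0.07653
SE* = √0.07653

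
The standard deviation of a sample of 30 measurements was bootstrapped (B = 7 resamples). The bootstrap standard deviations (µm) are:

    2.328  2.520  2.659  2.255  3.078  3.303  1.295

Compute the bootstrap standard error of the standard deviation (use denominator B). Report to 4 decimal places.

Bootstrap SE is the standard deviation of the 7 replicate standard deviations.
Mean of replicates: (2.328 + 2.520 + 2.659 + 2.255 + 3.078 + 3.303 + 1.295) / 7 = 17.438000 / 7 = 2.491143
Sum of squared deviations: (−0.163143)² + (+0.028857)² + (+0.167857)² + (−0.236143)² + (+0.586857)² + (+0.811857)² + (−1.196143)² = 2.545659
Variance = 2.545659 / 7 = 0.363666
SE* = √0.363666

SE* = 0.6030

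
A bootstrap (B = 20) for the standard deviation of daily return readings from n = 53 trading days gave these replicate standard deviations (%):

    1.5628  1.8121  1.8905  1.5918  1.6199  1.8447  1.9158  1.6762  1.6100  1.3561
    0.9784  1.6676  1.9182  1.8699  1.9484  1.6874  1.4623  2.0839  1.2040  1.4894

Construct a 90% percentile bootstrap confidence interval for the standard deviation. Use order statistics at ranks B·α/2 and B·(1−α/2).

Sorted replicates: 0.9784, 1.2040, 1.3561, 1.4623, 1.4894, 1.5628, 1.5918, 1.6100, 1.6199, 1.6676, 1.6762, 1.6874, 1.8121, 1.8447, 1.8699, 1.8905, 1.9158, 1.9182, 1.9484, 2.0839
α = 0.10; lower rank = 20 × 0.050 = 1; upper rank = 20 × 0.950 = 19.
The 1st smallest replicate is 0.9784; the 19th is 1.9484.

(0.9784, 1.9484)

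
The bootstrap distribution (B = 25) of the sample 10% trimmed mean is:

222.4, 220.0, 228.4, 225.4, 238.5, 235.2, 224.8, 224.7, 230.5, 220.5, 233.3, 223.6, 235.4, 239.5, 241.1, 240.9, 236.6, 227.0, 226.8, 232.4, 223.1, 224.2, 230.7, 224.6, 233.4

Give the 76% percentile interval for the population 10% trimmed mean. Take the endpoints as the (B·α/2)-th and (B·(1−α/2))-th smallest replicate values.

(222.4, 238.5)

Sorted replicates: 220.0, 220.5, 222.4, 223.1, 223.6, 224.2, 224.6, 224.7, 224.8, 225.4, 226.8, 227.0, 228.4, 230.5, 230.7, 232.4, 233.3, 233.4, 235.2, 235.4, 236.6, 238.5, 239.5, 240.9, 241.1
α = 0.24; lower rank = 25 × 0.120 = 3; upper rank = 25 × 0.880 = 22.
The 3rd smallest replicate is 222.4; the 22nd is 238.5.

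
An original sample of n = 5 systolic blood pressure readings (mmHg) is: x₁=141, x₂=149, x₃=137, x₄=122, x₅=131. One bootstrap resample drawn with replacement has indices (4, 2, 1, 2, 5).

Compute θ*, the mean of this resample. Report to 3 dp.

θ* = 138.400

Resample values: 122, 149, 141, 149, 131.
Mean = (122 + 149 + 141 + 149 + 131) / 5 = 692.0 / 5 = 138.400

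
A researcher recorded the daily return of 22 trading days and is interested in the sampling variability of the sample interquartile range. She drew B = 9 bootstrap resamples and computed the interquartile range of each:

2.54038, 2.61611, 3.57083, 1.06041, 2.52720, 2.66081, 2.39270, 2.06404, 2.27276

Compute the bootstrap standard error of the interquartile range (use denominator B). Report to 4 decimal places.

Bootstrap SE is the standard deviation of the 9 replicate interquartile ranges.
Mean of replicates: (2.54038 + 2.61611 + 3.57083 + 1.06041 + 2.52720 + 2.66081 + 2.39270 + 2.06404 + 2.27276) / 9 = 21.705240 / 9 = 2.411693
Sum of squared deviations: (+0.128687)² + (+0.204417)² + (+1.159137)² + (−1.351283)² + (+0.115507)² + (+0.249117)² + (−0.018993)² + (−0.347653)² + (−0.138933)² = 3.443838
Variance = 3.443838 / 9 = 0.382649
SE* = √0.382649

SE* = 0.6186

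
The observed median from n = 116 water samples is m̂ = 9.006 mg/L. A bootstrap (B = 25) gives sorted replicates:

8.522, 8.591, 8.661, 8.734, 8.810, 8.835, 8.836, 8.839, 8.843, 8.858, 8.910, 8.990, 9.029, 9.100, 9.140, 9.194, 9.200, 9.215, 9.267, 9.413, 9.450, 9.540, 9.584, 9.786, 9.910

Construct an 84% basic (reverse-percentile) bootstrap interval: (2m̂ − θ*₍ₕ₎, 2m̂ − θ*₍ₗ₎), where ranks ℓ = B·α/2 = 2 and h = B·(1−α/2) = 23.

(8.428, 9.421)

Percentile endpoints at ranks 2 and 23: θ*₍2₎ = 8.591, θ*₍23₎ = 9.584.
Basic interval reflects these around m̂:
  lower = 2 × 9.006 − 9.584 = 8.428
  upper = 2 × 9.006 − 8.591 = 9.421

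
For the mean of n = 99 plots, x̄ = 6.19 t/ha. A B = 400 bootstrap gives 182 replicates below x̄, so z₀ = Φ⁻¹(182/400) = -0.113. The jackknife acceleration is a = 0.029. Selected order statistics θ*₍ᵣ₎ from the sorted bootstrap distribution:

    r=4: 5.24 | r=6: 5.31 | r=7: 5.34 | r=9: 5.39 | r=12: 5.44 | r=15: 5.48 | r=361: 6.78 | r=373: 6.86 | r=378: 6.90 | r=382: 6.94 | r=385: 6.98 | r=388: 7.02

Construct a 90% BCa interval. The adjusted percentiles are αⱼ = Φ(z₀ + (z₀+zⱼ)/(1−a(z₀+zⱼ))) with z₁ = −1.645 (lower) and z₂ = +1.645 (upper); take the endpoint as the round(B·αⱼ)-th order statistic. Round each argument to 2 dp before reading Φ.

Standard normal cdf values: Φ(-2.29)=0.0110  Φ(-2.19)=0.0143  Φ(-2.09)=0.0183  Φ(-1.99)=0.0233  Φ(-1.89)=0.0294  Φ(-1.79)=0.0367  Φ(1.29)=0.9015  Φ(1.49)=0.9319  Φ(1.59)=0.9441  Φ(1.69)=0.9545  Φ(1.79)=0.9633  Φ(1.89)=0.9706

(5.48, 6.86)

Lower: z₀ + z₁ = -0.113 + (-1.645) = -1.758; 1 − a(z₀+z₁) = 1 − (0.029)(-1.758) = 1.0510; argument = -0.113 + (-1.758)/1.0510 = -1.7857 → -1.79.
α₁ = Φ(-1.79) = 0.0367; rank = round(400 × 0.0367) = 15; θ*₍15₎ = 5.48.
Upper: z₀ + z₂ = 1.532; 1 − a(z₀+z₂) = 0.9556; argument = 1.4902 → 1.49; α₂ = 0.9319; rank = 373; θ*₍373₎ = 6.86.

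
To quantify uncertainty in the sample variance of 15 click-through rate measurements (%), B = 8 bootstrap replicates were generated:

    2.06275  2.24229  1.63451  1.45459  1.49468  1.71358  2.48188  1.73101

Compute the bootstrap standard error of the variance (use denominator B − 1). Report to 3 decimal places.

SE* = 0.370

Bootstrap SE is the standard deviation of the 8 replicate variances.
Mean of replicates: (2.06275 + 2.24229 + 1.63451 + 1.45459 + 1.49468 + 1.71358 + 2.48188 + 1.73101) / 8 = 14.815290 / 8 = 1.851911
Sum of squared deviations: (+0.210839)² + (+0.390379)² + (−0.217401)² + (−0.397321)² + (−0.357231)² + (−0.138331)² + (+0.629969)² + (−0.120901)² = 0.960203
Variance = 0.960203 / 7 = 0.137172
SE* = √0.137172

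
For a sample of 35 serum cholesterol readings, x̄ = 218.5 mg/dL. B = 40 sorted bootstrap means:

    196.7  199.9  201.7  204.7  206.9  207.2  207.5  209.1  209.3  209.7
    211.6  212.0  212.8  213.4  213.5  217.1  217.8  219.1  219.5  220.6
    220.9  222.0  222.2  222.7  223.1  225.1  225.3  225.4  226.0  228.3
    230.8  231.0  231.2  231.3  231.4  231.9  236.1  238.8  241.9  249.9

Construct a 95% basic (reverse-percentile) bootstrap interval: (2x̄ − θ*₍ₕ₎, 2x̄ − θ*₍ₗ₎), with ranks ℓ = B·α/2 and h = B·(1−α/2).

(195.1, 240.3)

Percentile endpoints at ranks 1 and 39: θ*₍1₎ = 196.7, θ*₍39₎ = 241.9.
Basic interval reflects these around x̄:
  lower = 2 × 218.5 − 241.9 = 195.1
  upper = 2 × 218.5 − 196.7 = 240.3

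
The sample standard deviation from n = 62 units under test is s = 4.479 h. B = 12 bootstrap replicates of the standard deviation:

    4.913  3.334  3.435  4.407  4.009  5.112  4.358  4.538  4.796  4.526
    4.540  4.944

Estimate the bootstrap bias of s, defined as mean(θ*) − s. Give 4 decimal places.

mean(θ*) = (4.913 + 3.334 + 3.435 + 4.407 + 4.009 + 5.112 + 4.358 + 4.538 + 4.796 + 4.526 + 4.540 + 4.944) / 12 = 4.40933
bias = 4.40933 − 4.479

bias = −0.0697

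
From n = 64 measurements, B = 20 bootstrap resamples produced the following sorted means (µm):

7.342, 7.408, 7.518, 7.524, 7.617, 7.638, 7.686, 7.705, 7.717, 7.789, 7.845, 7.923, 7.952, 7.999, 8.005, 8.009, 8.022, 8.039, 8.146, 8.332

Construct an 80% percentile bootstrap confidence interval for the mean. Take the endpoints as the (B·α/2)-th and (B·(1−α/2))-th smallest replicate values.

α = 0.20; lower rank = 20 × 0.100 = 2; upper rank = 20 × 0.900 = 18.
The 2nd smallest replicate is 7.408; the 18th is 8.039.

(7.408, 8.039)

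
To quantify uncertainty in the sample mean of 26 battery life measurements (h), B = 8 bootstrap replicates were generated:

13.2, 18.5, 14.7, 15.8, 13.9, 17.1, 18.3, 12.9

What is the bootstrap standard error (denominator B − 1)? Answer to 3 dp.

SE* = 2.227

Bootstrap SE is the standard deviation of the 8 replicate means.
Mean of replicates: (13.2 + 18.5 + 14.7 + 15.8 + 13.9 + 17.1 + 18.3 + 12.9) / 8 = 124.4000 / 8 = 15.5500
Sum of squared deviations: (−2.3500)² + (+2.9500)² + (−0.8500)² + (+0.2500)² + (−1.6500)² + (+1.5500)² + (+2.7500)² + (−2.6500)² = 34.7200
Variance = 34.7200 / 7 = 4.9600
SE* = √4.9600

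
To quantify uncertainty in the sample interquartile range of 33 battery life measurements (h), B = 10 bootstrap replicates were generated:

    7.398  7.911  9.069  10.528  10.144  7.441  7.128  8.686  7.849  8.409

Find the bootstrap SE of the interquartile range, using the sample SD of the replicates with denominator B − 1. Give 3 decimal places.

Bootstrap SE is the standard deviation of the 10 replicate interquartile ranges.
Mean of replicates: (7.398 + 7.911 + 9.069 + 10.528 + 10.144 + 7.441 + 7.128 + 8.686 + 7.849 + 8.409) / 10 = 84.5630 / 10 = 8.4563
Sum of squared deviations: (−1.0583)² + (−0.5453)² + (+0.6127)² + (+2.0717)² + (+1.6877)² + (−1.0153)² + (−1.3283)² + (+0.2297)² + (−0.6073)² + (−0.0473)² = 12.1521
Variance = 12.1521 / 9 = 1.3502
SE* = √1.3502

SE* = 1.162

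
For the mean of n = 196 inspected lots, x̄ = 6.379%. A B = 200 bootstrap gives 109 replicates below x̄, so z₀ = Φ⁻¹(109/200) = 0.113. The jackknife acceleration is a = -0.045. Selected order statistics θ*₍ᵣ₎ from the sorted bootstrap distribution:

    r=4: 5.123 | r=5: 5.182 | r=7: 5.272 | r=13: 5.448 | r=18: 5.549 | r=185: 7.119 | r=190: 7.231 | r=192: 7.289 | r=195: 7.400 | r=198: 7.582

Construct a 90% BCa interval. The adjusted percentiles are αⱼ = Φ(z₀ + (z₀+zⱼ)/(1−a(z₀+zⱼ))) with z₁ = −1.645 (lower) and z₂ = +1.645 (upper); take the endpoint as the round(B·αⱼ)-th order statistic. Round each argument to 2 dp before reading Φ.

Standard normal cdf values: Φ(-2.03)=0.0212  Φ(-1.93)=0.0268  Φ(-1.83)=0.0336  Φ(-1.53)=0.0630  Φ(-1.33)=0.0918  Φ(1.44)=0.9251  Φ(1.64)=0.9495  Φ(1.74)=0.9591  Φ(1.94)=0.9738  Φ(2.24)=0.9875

(5.448, 7.289)

Lower: z₀ + z₁ = 0.113 + (-1.645) = -1.532; 1 − a(z₀+z₁) = 1 − (-0.045)(-1.532) = 0.9311; argument = 0.113 + (-1.532)/0.9311 = -1.5324 → -1.53.
α₁ = Φ(-1.53) = 0.0630; rank = round(200 × 0.0630) = 13; θ*₍13₎ = 5.448.
Upper: z₀ + z₂ = 1.758; 1 − a(z₀+z₂) = 1.0791; argument = 1.7421 → 1.74; α₂ = 0.9591; rank = 192; θ*₍192₎ = 7.289.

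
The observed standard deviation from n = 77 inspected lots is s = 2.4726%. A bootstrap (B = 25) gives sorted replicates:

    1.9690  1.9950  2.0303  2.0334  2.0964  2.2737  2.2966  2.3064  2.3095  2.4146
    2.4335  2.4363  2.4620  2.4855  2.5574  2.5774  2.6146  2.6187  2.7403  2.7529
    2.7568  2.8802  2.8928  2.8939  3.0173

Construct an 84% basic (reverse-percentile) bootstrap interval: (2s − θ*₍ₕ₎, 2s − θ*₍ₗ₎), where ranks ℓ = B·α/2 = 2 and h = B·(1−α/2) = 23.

Percentile endpoints at ranks 2 and 23: θ*₍2₎ = 1.9950, θ*₍23₎ = 2.8928.
Basic interval reflects these around s:
  lower = 2 × 2.4726 − 2.8928 = 2.0524
  upper = 2 × 2.4726 − 1.9950 = 2.9502

(2.0524, 2.9502)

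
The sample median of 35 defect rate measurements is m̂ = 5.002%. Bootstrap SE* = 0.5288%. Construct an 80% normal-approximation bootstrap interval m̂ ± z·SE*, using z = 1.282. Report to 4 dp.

Margin = 1.282 × 0.5288 = 0.67792
Interval: 5.002 ± 0.67792

(4.3241, 5.6799)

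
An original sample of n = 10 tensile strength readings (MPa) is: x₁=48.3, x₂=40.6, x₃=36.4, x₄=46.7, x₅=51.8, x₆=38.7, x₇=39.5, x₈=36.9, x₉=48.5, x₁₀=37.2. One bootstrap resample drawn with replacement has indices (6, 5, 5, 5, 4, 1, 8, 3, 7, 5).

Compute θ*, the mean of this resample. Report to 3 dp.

Resample values: 38.7, 51.8, 51.8, 51.8, 46.7, 48.3, 36.9, 36.4, 39.5, 51.8.
Mean = (38.7 + 51.8 + 51.8 + 51.8 + 46.7 + 48.3 + 36.9 + 36.4 + 39.5 + 51.8) / 10 = 453.70 / 10 = 45.370

θ* = 45.370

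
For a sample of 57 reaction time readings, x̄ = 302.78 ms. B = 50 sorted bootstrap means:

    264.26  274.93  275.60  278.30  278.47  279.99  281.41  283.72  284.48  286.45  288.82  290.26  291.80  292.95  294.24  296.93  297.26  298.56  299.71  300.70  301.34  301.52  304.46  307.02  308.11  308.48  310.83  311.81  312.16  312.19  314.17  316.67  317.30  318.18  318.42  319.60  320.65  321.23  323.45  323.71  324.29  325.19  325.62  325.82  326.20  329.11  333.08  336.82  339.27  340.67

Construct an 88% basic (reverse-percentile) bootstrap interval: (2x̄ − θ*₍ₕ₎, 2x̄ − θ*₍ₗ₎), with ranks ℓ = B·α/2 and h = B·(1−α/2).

(272.48, 329.96)

Percentile endpoints at ranks 3 and 47: θ*₍3₎ = 275.60, θ*₍47₎ = 333.08.
Basic interval reflects these around x̄:
  lower = 2 × 302.78 − 333.08 = 272.48
  upper = 2 × 302.78 − 275.60 = 329.96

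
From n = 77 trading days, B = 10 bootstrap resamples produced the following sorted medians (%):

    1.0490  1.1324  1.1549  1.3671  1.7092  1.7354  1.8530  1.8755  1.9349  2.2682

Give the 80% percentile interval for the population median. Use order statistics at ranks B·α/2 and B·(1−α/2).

(1.0490, 1.9349)

α = 0.20; lower rank = 10 × 0.100 = 1; upper rank = 10 × 0.900 = 9.
The 1st smallest replicate is 1.0490; the 9th is 1.9349.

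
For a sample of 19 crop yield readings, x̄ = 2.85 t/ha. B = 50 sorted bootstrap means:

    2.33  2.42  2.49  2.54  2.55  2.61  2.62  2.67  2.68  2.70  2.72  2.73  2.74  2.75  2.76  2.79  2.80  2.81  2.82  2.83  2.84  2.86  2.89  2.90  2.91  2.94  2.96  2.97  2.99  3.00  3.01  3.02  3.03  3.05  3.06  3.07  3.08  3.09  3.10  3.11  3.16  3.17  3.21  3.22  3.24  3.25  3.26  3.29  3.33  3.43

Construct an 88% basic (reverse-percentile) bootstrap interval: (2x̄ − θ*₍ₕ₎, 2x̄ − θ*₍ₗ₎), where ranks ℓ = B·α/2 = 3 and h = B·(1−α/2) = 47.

(2.44, 3.21)

Percentile endpoints at ranks 3 and 47: θ*₍3₎ = 2.49, θ*₍47₎ = 3.26.
Basic interval reflects these around x̄:
  lower = 2 × 2.85 − 3.26 = 2.44
  upper = 2 × 2.85 − 2.49 = 3.21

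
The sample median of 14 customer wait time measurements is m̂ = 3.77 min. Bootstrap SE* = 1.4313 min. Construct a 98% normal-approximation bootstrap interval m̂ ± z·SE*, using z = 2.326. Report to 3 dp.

(0.441, 7.099)

Margin = 2.326 × 1.4313 = 3.3292
Interval: 3.77 ± 3.3292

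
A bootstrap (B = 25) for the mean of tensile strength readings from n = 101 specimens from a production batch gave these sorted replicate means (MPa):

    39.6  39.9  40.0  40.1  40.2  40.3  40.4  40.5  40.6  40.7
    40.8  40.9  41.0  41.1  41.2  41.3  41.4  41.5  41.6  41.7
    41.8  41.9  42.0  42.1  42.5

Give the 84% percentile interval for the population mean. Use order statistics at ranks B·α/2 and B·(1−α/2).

(39.9, 42.0)

α = 0.16; lower rank = 25 × 0.080 = 2; upper rank = 25 × 0.920 = 23.
The 2nd smallest replicate is 39.9; the 23rd is 42.0.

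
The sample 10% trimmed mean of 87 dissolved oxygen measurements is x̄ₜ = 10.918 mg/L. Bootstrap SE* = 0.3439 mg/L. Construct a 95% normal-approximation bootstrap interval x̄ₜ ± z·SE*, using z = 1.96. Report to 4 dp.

Margin = 1.96 × 0.3439 = 0.67404
Interval: 10.918 ± 0.67404

(10.2440, 11.5920)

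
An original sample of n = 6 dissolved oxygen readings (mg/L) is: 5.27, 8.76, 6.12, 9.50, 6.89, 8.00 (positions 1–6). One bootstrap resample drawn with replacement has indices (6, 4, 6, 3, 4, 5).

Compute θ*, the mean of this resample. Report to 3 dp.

θ* = 8.002

Resample values: 8.00, 9.50, 8.00, 6.12, 9.50, 6.89.
Mean = (8.00 + 9.50 + 8.00 + 6.12 + 9.50 + 6.89) / 6 = 48.010 / 6 = 8.002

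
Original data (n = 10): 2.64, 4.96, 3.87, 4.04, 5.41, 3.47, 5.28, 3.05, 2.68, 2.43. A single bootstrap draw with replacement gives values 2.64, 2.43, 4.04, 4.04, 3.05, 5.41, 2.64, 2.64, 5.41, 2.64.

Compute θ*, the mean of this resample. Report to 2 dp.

Mean = (2.64 + 2.43 + 4.04 + 4.04 + 3.05 + 5.41 + 2.64 + 2.64 + 5.41 + 2.64) / 10 = 34.940 / 10 = 3.49

θ* = 3.49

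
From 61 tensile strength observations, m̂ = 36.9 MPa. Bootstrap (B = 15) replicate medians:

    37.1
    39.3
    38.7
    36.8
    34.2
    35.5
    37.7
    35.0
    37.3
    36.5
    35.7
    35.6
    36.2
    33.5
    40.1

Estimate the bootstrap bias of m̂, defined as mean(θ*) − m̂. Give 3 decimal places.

bias = −0.287

mean(θ*) = (37.1 + 39.3 + 38.7 + 36.8 + 34.2 + 35.5 + 37.7 + 35.0 + 37.3 + 36.5 + 35.7 + 35.6 + 36.2 + 33.5 + 40.1) / 15 = 36.6133
bias = 36.6133 − 36.9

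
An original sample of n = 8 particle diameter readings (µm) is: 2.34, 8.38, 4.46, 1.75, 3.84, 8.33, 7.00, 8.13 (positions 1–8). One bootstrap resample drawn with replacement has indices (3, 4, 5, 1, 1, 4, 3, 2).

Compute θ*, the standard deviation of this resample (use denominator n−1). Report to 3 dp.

Resample values: 4.46, 1.75, 3.84, 2.34, 2.34, 1.75, 4.46, 8.38.
Mean = 3.6650; sum of squared deviations = 34.3716
s² = 34.3716 / 7 = 4.9102
s = √4.9102 = 2.216

θ* = 2.216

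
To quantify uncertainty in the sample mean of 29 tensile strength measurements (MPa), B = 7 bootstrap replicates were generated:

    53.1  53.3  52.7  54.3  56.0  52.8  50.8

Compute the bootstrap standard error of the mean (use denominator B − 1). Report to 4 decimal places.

Bootstrap SE is the standard deviation of the 7 replicate means.
Mean of replicates: (53.1 + 53.3 + 52.7 + 54.3 + 56.0 + 52.8 + 50.8) / 7 = 373.00000 / 7 = 53.28571
Sum of squared deviations: (−0.18571)² + (+0.01429)² + (−0.58571)² + (+1.01429)² + (+2.71429)² + (−0.48571)² + (−2.48571)² = 15.18857
Variance = 15.18857 / 6 = 2.53143
SE* = √2.53143

SE* = 1.5910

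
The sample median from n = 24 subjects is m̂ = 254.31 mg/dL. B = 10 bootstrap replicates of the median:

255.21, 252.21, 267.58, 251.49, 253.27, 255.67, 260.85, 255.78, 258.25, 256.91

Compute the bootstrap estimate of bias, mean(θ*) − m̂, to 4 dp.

mean(θ*) = (255.21 + 252.21 + 267.58 + 251.49 + 253.27 + 255.67 + 260.85 + 255.78 + 258.25 + 256.91) / 10 = 256.72200
bias = 256.72200 − 254.31

bias = +2.4120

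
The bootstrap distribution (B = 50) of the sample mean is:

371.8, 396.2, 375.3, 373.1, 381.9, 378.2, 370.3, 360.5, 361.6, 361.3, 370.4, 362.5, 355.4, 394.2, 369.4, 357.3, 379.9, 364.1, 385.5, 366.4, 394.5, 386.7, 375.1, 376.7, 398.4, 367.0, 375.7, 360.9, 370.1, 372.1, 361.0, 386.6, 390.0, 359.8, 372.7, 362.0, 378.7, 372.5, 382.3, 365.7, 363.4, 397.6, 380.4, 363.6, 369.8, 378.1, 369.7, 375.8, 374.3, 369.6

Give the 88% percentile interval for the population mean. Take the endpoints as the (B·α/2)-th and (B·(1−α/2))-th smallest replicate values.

(359.8, 394.5)

Sorted replicates: 355.4, 357.3, 359.8, 360.5, 360.9, 361.0, 361.3, 361.6, 362.0, 362.5, 363.4, 363.6, 364.1, 365.7, 366.4, 367.0, 369.4, 369.6, 369.7, 369.8, 370.1, 370.3, 370.4, 371.8, 372.1, 372.5, 372.7, 373.1, 374.3, 375.1, 375.3, 375.7, 375.8, 376.7, 378.1, 378.2, 378.7, 379.9, 380.4, 381.9, 382.3, 385.5, 386.6, 386.7, 390.0, 394.2, 394.5, 396.2, 397.6, 398.4
α = 0.12; lower rank = 50 × 0.060 = 3; upper rank = 50 × 0.940 = 47.
The 3rd smallest replicate is 359.8; the 47th is 394.5.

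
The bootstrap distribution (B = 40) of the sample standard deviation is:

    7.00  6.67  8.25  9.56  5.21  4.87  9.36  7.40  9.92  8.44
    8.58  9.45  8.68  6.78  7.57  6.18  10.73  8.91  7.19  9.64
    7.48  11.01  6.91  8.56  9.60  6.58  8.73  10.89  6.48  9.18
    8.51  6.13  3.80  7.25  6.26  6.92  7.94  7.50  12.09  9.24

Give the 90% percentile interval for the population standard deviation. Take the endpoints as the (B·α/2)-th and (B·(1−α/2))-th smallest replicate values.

Sorted replicates: 3.80, 4.87, 5.21, 6.13, 6.18, 6.26, 6.48, 6.58, 6.67, 6.78, 6.91, 6.92, 7.00, 7.19, 7.25, 7.40, 7.48, 7.50, 7.57, 7.94, 8.25, 8.44, 8.51, 8.56, 8.58, 8.68, 8.73, 8.91, 9.18, 9.24, 9.36, 9.45, 9.56, 9.60, 9.64, 9.92, 10.73, 10.89, 11.01, 12.09
α = 0.10; lower rank = 40 × 0.050 = 2; upper rank = 40 × 0.950 = 38.
The 2nd smallest replicate is 4.87; the 38th is 10.89.

(4.87, 10.89)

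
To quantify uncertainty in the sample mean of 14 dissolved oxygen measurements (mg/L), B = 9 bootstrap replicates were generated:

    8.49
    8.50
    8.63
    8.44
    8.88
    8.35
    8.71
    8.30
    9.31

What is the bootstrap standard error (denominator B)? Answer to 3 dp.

SE* = 0.296

Bootstrap SE is the standard deviation of the 9 replicate means.
Mean of replicates: (8.49 + 8.50 + 8.63 + 8.44 + 8.88 + 8.35 + 8.71 + 8.30 + 9.31) / 9 = 77.6100 / 9 = 8.6233
Sum of squared deviations: (−0.1333)² + (−0.1233)² + (+0.0067)² + (−0.1833)² + (+0.2567)² + (−0.2733)² + (+0.0867)² + (−0.3233)² + (+0.6867)² = 0.7908
Variance = 0.7908 / 9 = 0.0879
SE* = √0.0879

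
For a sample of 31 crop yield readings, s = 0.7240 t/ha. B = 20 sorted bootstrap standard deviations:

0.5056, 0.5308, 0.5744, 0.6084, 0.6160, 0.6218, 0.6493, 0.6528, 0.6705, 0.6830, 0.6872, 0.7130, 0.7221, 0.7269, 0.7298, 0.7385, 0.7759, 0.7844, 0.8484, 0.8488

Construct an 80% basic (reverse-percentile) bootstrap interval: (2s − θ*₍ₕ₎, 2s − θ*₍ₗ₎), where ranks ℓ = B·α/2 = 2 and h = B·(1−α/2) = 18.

(0.6636, 0.9172)

Percentile endpoints at ranks 2 and 18: θ*₍2₎ = 0.5308, θ*₍18₎ = 0.7844.
Basic interval reflects these around s:
  lower = 2 × 0.7240 − 0.7844 = 0.6636
  upper = 2 × 0.7240 − 0.5308 = 0.9172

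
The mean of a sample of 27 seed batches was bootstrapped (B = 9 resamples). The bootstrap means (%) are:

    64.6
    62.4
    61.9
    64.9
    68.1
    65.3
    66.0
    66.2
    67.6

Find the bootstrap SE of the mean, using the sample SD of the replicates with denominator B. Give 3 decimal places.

Bootstrap SE is the standard deviation of the 9 replicate means.
Mean of replicates: (64.6 + 62.4 + 61.9 + 64.9 + 68.1 + 65.3 + 66.0 + 66.2 + 67.6) / 9 = 587.0000 / 9 = 65.2222
Sum of squared deviations: (−0.6222)² + (−2.8222)² + (−3.3222)² + (−0.3222)² + (+2.8778)² + (+0.0778)² + (+0.7778)² + (+0.9778)² + (+2.3778)² = 34.9956
Variance = 34.9956 / 9 = 3.8884
SE* = √3.8884

SE* = 1.972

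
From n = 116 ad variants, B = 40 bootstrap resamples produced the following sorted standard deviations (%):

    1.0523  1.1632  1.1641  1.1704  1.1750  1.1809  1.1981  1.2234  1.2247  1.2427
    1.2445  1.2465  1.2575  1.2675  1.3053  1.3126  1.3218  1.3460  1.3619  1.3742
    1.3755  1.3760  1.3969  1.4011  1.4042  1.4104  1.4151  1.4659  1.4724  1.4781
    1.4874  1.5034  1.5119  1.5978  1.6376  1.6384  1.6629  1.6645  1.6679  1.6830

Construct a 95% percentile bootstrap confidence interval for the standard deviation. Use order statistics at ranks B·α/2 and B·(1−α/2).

α = 0.05; lower rank = 40 × 0.025 = 1; upper rank = 40 × 0.975 = 39.
The 1st smallest replicate is 1.0523; the 39th is 1.6679.

(1.0523, 1.6679)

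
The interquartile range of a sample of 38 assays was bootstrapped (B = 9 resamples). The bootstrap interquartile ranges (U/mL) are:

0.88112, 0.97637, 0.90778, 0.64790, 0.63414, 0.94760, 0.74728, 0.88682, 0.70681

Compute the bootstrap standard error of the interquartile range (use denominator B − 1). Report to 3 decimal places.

SE* = 0.132

Bootstrap SE is the standard deviation of the 9 replicate interquartile ranges.
Mean of replicates: (0.88112 + 0.97637 + 0.90778 + 0.64790 + 0.63414 + 0.94760 + 0.74728 + 0.88682 + 0.70681) / 9 = 7.335820 / 9 = 0.815091
Sum of squared deviations: (+0.066029)² + (+0.161279)² + (+0.092689)² + (−0.167191)² + (−0.180951)² + (+0.132509)² + (−0.067811)² + (+0.071729)² + (−0.108281)² = 0.138685
Variance = 0.138685 / 8 = 0.017336
SE* = √0.017336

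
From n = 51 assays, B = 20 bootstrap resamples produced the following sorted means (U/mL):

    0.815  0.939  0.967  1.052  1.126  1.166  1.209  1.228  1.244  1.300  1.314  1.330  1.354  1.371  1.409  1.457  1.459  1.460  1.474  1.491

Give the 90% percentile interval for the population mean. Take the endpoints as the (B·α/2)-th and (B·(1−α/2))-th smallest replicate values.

(0.815, 1.474)

α = 0.10; lower rank = 20 × 0.050 = 1; upper rank = 20 × 0.950 = 19.
The 1st smallest replicate is 0.815; the 19th is 1.474.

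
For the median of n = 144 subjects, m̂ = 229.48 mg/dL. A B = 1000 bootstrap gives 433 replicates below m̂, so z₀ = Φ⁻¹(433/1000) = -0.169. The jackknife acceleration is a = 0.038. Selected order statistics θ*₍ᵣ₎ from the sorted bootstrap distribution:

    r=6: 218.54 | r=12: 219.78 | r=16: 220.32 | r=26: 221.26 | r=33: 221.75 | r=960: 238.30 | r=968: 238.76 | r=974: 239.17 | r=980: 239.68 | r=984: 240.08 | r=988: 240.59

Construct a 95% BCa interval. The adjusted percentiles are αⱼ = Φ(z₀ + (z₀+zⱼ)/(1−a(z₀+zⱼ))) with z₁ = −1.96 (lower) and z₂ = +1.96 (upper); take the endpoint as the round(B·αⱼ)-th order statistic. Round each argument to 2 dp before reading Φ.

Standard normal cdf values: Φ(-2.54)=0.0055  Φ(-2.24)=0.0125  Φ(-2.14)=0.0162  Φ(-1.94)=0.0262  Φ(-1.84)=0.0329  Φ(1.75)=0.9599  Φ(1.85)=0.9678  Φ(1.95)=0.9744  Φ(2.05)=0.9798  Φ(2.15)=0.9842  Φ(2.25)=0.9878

(220.32, 238.30)

Lower: z₀ + z₁ = -0.169 + (-1.960) = -2.129; 1 − a(z₀+z₁) = 1 − (0.038)(-2.129) = 1.0809; argument = -0.169 + (-2.129)/1.0809 = -2.1387 → -2.14.
α₁ = Φ(-2.14) = 0.0162; rank = round(1000 × 0.0162) = 16; θ*₍16₎ = 220.32.
Upper: z₀ + z₂ = 1.791; 1 − a(z₀+z₂) = 0.9319; argument = 1.7528 → 1.75; α₂ = 0.9599; rank = 960; θ*₍960₎ = 238.30.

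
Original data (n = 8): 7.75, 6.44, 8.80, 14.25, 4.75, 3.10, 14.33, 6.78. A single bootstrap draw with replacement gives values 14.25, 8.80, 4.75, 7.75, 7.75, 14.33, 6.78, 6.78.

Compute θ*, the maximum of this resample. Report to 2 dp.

θ* = 14.33

Maximum = 14.33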